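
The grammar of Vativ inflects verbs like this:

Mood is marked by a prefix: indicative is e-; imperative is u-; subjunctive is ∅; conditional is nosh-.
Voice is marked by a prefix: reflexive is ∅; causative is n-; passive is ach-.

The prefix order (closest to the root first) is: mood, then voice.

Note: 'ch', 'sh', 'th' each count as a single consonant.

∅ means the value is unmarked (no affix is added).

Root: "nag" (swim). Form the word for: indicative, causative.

Attach mood indicative e- → enag.
Attach voice causative n- → nenag.

nenag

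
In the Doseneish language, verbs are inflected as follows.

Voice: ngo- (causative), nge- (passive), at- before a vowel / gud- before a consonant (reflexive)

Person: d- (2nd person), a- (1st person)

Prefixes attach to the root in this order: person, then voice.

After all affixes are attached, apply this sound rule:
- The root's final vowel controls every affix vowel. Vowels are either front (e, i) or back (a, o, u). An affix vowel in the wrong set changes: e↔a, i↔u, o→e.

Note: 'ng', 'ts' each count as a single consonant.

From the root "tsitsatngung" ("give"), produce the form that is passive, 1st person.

ngaatsitsatngung

Attach person 1st person a- → atsitsatngung.
Attach voice passive nge- → ngeatsitsatngung.
Apply vowel harmony: ngeatsitsatngung → ngaatsitsatngung.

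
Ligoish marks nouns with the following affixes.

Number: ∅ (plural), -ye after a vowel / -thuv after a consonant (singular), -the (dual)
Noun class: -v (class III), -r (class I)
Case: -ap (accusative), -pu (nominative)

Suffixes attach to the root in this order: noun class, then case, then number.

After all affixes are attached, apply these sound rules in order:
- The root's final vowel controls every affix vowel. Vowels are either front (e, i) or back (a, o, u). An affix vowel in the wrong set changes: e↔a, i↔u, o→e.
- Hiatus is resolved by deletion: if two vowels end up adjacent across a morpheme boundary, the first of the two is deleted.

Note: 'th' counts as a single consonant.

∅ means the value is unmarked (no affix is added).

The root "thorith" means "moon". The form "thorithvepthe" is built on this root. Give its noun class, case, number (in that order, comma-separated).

Segment: thorith-v-ap-the.
noun class: -v → class III.
case: -ap → accusative.
number: -the → dual.

class III, accusative, dual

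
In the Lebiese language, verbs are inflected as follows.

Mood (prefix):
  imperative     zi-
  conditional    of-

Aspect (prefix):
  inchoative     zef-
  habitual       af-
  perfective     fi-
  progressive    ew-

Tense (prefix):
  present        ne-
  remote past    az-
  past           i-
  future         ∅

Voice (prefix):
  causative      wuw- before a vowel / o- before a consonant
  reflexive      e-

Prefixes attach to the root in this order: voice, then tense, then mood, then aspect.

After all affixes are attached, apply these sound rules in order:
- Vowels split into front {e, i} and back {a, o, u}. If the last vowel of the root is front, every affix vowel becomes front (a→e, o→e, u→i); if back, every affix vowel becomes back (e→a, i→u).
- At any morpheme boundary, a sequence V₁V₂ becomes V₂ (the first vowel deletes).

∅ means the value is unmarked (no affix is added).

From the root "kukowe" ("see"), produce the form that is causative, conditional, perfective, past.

Attach voice causative o- (before consonant 'k') → okukowe.
Attach tense past i- → iokukowe.
Attach mood conditional of- → ofiokukowe.
Attach aspect perfective fi- → fiofiokukowe.
Apply vowel harmony: fiofiokukowe → fiefiekukowe.
Apply vowel deletion: fiefiekukowe → fefekukowe.

fefekukowe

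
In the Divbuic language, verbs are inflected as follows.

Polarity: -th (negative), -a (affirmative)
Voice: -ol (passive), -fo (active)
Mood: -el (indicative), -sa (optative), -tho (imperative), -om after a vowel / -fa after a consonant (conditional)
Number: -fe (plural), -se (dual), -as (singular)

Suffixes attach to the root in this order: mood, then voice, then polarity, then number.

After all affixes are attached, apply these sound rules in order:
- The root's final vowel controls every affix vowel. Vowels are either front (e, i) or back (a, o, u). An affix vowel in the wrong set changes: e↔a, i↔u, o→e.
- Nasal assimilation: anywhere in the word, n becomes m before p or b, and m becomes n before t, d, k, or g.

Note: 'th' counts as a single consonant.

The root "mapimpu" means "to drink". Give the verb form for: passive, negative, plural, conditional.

mapimpuomolthfa

Attach mood conditional -om (after vowel 'u') → mapimpuom.
Attach voice passive -ol → mapimpuomol.
Attach polarity negative -th → mapimpuomolth.
Attach number plural -fe → mapimpuomolthfe.
Apply vowel harmony: mapimpuomolthfe → mapimpuomolthfa.
Nasal assimilation: no change.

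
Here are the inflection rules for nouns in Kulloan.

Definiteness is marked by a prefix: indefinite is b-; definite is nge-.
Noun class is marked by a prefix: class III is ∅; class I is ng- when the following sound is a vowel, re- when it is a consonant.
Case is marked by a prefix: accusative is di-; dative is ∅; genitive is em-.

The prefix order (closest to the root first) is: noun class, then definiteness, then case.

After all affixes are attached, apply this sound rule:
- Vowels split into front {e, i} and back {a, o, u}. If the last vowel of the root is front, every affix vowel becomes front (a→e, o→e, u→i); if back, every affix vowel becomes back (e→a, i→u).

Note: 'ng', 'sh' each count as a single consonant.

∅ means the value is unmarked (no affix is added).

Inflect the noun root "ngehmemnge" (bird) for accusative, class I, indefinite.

Attach noun class class I re- (before consonant 'ng') → rengehmemnge.
Attach definiteness indefinite b- → brengehmemnge.
Attach case accusative di- → dibrengehmemnge.
Vowel harmony: no change.

dibrengehmemnge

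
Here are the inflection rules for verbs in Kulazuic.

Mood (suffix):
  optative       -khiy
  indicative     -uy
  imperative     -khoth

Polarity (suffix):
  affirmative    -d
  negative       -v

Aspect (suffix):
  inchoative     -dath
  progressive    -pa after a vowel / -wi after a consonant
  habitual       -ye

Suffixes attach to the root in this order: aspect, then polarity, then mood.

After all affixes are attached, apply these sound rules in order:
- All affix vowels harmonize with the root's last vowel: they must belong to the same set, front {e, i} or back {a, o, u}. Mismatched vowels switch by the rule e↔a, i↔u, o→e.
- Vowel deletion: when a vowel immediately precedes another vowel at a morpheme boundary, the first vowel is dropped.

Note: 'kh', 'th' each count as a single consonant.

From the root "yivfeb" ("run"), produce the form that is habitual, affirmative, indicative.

yivfebyediy

Attach aspect habitual -ye → yivfebye.
Attach polarity affirmative -d → yivfebyed.
Attach mood indicative -uy → yivfebyeduy.
Apply vowel harmony: yivfebyeduy → yivfebyediy.
Vowel deletion: no change.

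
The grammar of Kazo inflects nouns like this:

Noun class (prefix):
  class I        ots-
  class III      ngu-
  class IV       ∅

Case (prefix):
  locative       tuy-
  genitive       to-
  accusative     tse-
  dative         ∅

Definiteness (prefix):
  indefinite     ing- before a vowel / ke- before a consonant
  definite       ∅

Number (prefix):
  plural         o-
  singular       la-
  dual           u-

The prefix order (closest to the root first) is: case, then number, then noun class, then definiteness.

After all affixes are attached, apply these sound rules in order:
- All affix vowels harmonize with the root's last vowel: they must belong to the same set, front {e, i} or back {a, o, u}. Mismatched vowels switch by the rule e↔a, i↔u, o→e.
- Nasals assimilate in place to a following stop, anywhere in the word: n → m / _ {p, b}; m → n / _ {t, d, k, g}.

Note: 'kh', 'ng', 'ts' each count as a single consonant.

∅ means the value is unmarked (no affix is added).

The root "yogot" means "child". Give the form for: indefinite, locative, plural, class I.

ungotsotuyyogot

Attach case locative tuy- → tuyyogot.
Attach number plural o- → otuyyogot.
Attach noun class class I ots- → otsotuyyogot.
Attach definiteness indefinite ing- (before vowel 'o') → ingotsotuyyogot.
Apply vowel harmony: ingotsotuyyogot → ungotsotuyyogot.
Nasal assimilation: no change.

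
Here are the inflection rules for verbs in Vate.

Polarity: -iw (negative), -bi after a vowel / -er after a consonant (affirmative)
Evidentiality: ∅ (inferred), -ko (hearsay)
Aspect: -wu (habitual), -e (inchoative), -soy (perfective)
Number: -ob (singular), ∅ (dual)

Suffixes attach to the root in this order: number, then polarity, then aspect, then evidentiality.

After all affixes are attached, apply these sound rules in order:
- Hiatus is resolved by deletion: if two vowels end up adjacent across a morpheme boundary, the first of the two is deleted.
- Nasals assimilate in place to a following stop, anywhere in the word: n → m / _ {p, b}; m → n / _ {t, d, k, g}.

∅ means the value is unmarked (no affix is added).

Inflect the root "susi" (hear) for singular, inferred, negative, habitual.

susobiwwu

Attach number singular -ob → susiob.
Attach polarity negative -iw → susiobiw.
Attach aspect habitual -wu → susiobiwwu.
evidentiality = inferred: zero marking, form stays susiobiwwu.
Apply vowel deletion: susiobiwwu → susobiwwu.
Nasal assimilation: no change.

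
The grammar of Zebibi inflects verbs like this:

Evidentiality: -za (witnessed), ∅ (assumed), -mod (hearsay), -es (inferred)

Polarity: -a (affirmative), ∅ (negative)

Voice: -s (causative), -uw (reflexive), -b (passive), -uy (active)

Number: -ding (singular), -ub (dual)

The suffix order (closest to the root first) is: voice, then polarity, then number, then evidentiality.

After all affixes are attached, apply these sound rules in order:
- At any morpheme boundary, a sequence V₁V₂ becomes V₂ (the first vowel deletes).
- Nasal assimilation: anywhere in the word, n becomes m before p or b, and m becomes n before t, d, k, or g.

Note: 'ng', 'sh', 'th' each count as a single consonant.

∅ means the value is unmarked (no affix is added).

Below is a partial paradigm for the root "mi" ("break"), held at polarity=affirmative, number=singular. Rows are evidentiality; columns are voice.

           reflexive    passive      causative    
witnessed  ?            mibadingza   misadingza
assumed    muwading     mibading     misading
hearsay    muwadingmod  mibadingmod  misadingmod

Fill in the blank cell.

Attach voice reflexive -uw → miuw.
Attach polarity affirmative -a → miuwa.
Attach number singular -ding → miuwading.
Attach evidentiality witnessed -za → miuwadingza.
Apply vowel deletion: miuwadingza → muwadingza.
Nasal assimilation: no change.

muwadingza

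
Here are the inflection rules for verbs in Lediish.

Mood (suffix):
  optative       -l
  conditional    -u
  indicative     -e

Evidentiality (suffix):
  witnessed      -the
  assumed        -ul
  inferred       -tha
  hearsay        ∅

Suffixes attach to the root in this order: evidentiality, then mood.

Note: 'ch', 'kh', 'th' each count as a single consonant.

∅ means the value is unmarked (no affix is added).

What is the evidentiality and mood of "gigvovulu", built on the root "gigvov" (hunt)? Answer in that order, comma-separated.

assumed, conditional

Segment: gigvov-ul-u.
evidentiality: -ul → assumed.
mood: -u → conditional.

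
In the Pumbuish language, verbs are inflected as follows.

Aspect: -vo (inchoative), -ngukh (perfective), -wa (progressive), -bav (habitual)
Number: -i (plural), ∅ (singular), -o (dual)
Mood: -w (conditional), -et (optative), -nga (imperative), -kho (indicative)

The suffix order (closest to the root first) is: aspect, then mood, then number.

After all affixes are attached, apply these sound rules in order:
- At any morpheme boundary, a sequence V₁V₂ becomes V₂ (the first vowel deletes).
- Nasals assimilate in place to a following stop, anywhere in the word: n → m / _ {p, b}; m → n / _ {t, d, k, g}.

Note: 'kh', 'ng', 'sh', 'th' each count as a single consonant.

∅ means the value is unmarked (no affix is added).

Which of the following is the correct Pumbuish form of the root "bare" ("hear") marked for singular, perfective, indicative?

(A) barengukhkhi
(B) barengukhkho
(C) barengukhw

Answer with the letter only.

B

Attach aspect perfective -ngukh → barengukh.
Attach mood indicative -kho → barengukhkho.
number = singular: zero marking, form stays barengukhkho.
Vowel deletion: no change.
Nasal assimilation: no change.
So the correct form is barengukhkho, option (B).
(A) barengukhkhi is wrong: it uses plural instead of singular for number.
(C) barengukhw is wrong: it uses conditional instead of indicative for mood.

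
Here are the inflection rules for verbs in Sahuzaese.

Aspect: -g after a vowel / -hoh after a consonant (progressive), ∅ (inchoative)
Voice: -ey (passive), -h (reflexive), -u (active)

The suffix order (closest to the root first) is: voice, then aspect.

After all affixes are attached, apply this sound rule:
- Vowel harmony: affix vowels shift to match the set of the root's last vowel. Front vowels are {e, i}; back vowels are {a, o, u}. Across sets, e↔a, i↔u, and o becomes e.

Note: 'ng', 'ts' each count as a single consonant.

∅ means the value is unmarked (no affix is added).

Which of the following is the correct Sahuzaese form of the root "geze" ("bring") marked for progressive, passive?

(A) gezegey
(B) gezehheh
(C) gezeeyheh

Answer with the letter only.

Attach voice passive -ey → gezeey.
Attach aspect progressive -hoh (after consonant 'y') → gezeeyhoh.
Apply vowel harmony: gezeeyhoh → gezeeyheh.
So the correct form is gezeeyheh, option (C).
(A) gezegey is wrong: it has the affixes in the wrong order.
(B) gezehheh is wrong: it uses reflexive instead of passive for voice.

C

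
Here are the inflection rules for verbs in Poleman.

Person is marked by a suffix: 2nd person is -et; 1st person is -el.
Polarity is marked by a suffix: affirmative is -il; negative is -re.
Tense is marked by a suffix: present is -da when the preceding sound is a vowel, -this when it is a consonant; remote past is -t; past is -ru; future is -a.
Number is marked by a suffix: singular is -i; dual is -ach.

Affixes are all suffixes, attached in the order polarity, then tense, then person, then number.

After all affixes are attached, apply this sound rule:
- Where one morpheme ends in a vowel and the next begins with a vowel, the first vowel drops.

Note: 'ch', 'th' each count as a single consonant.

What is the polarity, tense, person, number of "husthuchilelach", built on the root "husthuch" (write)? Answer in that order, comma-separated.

Segment: husthuch-il-a-el-ach.
polarity: -il → affirmative.
tense: -a → future.
person: -el → 1st person.
number: -ach → dual.

affirmative, future, 1st person, dual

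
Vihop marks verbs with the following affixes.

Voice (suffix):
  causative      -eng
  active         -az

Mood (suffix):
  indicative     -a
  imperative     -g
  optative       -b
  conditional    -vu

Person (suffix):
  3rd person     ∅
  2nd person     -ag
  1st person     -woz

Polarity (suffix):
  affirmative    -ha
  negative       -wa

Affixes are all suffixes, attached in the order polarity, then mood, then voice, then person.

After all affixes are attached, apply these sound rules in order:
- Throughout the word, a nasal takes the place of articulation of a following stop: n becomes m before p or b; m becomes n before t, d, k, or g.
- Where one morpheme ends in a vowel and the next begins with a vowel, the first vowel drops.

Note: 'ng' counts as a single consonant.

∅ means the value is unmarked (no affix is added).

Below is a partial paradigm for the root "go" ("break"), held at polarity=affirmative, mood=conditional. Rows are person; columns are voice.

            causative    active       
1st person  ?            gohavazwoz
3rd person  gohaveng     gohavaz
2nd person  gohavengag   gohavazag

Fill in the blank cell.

Attach polarity affirmative -ha → goha.
Attach mood conditional -vu → gohavu.
Attach voice causative -eng → gohavueng.
Attach person 1st person -woz → gohavuengwoz.
Nasal assimilation: no change.
Apply vowel deletion: gohavuengwoz → gohavengwoz.

gohavengwoz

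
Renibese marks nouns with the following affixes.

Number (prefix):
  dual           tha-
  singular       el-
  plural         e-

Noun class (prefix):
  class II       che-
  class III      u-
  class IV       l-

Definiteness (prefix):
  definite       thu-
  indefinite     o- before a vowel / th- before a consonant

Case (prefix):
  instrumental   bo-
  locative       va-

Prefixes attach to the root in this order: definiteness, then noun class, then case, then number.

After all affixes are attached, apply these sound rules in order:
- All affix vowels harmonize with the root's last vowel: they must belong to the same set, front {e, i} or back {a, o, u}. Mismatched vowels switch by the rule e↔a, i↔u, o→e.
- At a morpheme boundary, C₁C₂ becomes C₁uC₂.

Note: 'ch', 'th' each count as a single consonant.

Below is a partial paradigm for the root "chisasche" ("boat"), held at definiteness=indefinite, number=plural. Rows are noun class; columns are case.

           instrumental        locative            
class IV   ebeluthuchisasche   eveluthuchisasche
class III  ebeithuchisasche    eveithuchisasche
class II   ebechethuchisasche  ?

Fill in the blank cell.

evechethuchisasche

Attach definiteness indefinite th- (before consonant 'ch') → thchisasche.
Attach noun class class II che- → chethchisasche.
Attach case locative va- → vachethchisasche.
Attach number plural e- → evachethchisasche.
Apply vowel harmony: evachethchisasche → evechethchisasche.
Apply epenthesis: evechethchisasche → evechethuchisasche.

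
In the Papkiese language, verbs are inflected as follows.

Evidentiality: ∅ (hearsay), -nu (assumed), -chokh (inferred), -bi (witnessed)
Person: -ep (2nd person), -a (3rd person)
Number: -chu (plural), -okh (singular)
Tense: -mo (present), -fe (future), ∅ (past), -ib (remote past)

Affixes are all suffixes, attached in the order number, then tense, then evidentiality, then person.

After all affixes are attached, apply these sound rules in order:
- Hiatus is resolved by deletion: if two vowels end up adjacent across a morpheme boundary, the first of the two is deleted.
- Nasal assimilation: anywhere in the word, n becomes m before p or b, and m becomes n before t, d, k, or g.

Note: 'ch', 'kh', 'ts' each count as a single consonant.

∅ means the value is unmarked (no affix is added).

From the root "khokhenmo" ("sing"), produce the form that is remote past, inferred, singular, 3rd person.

khokhenmokhibchokha

Attach number singular -okh → khokhenmookh.
Attach tense remote past -ib → khokhenmookhib.
Attach evidentiality inferred -chokh → khokhenmookhibchokh.
Attach person 3rd person -a → khokhenmookhibchokha.
Apply vowel deletion: khokhenmookhibchokha → khokhenmokhibchokha.
Nasal assimilation: no change.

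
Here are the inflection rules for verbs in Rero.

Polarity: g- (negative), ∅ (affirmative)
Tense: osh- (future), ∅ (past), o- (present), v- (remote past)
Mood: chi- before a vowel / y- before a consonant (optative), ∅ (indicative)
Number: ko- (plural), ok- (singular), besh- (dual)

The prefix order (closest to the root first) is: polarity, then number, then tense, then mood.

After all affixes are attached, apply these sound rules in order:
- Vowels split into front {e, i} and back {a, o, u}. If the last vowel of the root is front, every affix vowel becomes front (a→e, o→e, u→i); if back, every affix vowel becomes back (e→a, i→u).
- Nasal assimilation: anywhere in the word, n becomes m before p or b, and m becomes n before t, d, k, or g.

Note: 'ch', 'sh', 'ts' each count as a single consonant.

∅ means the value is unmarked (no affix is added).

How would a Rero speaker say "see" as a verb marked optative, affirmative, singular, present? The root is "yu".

polarity = affirmative: zero marking, form stays yu.
Attach number singular ok- → okyu.
Attach tense present o- → ookyu.
Attach mood optative chi- (before vowel 'o') → chiookyu.
Apply vowel harmony: chiookyu → chuookyu.
Nasal assimilation: no change.

chuookyu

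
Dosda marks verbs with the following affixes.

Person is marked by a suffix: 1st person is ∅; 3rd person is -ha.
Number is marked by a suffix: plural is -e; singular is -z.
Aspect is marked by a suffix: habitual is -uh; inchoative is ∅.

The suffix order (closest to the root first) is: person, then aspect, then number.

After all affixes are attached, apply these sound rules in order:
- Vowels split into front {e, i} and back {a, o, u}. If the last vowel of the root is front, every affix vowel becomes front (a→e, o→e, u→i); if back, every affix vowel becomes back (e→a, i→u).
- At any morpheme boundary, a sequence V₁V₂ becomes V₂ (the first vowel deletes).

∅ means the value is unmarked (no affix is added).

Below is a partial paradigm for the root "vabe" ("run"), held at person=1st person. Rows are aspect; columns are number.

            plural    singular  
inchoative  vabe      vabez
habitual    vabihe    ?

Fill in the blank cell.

person = 1st person: zero marking, form stays vabe.
Attach aspect habitual -uh → vabeuh.
Attach number singular -z → vabeuhz.
Apply vowel harmony: vabeuhz → vabeihz.
Apply vowel deletion: vabeihz → vabihz.

vabihz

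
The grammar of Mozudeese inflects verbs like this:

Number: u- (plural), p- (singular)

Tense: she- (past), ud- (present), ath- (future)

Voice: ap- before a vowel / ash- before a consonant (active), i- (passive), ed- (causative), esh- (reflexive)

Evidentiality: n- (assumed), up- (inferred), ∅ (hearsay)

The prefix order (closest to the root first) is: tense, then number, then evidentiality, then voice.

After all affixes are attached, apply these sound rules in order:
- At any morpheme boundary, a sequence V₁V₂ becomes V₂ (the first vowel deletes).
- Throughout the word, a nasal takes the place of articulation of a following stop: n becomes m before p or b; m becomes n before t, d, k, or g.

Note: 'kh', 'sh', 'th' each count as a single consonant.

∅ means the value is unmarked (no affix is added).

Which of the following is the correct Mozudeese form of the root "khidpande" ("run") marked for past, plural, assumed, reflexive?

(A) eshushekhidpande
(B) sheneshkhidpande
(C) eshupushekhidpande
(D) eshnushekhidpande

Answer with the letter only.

D

Attach tense past she- → shekhidpande.
Attach number plural u- → ushekhidpande.
Attach evidentiality assumed n- → nushekhidpande.
Attach voice reflexive esh- → eshnushekhidpande.
Vowel deletion: no change.
Nasal assimilation: no change.
So the correct form is eshnushekhidpande, option (D).
(B) sheneshkhidpande is wrong: it has the affixes in the wrong order.
(C) eshupushekhidpande is wrong: it uses inferred instead of assumed for evidentiality.
(A) eshushekhidpande is wrong: it uses hearsay instead of assumed for evidentiality.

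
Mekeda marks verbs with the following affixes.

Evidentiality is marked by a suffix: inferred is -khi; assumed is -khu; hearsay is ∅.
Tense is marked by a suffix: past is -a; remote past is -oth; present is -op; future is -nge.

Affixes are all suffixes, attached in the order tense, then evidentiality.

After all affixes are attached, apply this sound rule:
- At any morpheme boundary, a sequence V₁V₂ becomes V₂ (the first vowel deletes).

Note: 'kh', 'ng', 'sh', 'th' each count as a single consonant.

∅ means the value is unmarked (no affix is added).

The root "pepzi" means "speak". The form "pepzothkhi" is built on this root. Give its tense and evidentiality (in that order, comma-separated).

remote past, inferred

Segment: pepzi-oth-khi.
tense: -oth → remote past.
evidentiality: -khi → inferred.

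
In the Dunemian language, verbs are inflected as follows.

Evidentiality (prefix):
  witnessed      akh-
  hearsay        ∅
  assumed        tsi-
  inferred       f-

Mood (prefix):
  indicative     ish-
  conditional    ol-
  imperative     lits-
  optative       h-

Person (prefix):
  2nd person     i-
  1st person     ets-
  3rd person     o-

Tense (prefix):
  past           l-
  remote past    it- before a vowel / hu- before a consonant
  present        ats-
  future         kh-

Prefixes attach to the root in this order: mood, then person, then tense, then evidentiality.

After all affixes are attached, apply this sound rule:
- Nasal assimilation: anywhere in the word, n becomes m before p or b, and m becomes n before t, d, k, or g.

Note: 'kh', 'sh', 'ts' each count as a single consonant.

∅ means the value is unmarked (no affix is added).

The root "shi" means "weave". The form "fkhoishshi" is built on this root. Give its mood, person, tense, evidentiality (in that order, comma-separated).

indicative, 3rd person, future, inferred

Segment: f-kh-o-ish-shi.
mood: ish- → indicative.
person: o- → 3rd person.
tense: kh- → future.
evidentiality: f- → inferred.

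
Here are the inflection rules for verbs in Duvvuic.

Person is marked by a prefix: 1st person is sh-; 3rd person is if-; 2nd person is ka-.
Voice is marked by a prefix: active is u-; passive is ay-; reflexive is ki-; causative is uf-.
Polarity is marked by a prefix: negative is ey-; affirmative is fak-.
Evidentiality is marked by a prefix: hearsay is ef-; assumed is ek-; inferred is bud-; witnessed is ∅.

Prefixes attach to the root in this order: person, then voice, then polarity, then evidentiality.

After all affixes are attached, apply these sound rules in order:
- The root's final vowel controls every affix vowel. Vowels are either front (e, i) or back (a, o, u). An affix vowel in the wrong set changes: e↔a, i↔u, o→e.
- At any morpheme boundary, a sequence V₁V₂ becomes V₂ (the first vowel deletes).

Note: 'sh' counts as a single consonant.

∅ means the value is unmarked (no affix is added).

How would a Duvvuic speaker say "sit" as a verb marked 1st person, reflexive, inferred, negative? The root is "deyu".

budaykushdeyu

Attach person 1st person sh- → shdeyu.
Attach voice reflexive ki- → kishdeyu.
Attach polarity negative ey- → eykishdeyu.
Attach evidentiality inferred bud- → budeykishdeyu.
Apply vowel harmony: budeykishdeyu → budaykushdeyu.
Vowel deletion: no change.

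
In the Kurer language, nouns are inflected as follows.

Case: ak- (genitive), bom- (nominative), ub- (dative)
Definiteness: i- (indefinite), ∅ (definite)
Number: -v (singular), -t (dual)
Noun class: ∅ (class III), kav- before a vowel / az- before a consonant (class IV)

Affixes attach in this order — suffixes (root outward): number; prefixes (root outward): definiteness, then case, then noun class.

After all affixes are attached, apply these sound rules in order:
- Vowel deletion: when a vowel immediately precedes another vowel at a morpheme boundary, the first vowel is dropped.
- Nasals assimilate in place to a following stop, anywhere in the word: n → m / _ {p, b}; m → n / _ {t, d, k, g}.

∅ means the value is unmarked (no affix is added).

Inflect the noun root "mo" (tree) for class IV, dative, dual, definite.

kavubmot

definiteness = definite: zero marking, form stays mo.
Attach case dative ub- → ubmo.
Attach number dual -t → ubmot.
Attach noun class class IV kav- (before vowel 'u') → kavubmot.
Vowel deletion: no change.
Nasal assimilation: no change.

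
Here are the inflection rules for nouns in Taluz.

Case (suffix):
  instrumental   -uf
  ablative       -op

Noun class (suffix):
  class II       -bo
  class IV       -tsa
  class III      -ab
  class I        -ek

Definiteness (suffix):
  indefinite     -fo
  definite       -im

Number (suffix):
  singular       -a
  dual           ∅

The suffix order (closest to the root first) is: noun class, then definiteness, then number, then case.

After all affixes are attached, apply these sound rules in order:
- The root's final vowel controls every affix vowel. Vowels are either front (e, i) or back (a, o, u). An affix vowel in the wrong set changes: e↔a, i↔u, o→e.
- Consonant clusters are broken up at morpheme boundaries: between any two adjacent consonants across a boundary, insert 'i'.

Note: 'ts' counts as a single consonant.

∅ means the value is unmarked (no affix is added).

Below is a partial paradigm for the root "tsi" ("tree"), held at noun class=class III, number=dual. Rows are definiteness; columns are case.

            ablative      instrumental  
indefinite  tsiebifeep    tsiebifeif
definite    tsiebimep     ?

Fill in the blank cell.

tsiebimif

Attach noun class class III -ab → tsiab.
Attach definiteness definite -im → tsiabim.
number = dual: zero marking, form stays tsiabim.
Attach case instrumental -uf → tsiabimuf.
Apply vowel harmony: tsiabimuf → tsiebimif.
Epenthesis: no change.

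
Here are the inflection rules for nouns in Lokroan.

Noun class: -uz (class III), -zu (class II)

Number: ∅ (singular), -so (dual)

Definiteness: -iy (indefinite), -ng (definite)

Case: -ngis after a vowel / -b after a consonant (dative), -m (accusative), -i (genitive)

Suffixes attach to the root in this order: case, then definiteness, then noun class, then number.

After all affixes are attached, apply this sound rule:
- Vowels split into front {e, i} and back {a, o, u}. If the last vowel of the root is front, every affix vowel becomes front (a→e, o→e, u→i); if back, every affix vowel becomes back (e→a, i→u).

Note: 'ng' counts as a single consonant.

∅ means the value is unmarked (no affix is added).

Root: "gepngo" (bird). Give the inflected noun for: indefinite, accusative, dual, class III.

Attach case accusative -m → gepngom.
Attach definiteness indefinite -iy → gepngomiy.
Attach noun class class III -uz → gepngomiyuz.
Attach number dual -so → gepngomiyuzso.
Apply vowel harmony: gepngomiyuzso → gepngomuyuzso.

gepngomuyuzso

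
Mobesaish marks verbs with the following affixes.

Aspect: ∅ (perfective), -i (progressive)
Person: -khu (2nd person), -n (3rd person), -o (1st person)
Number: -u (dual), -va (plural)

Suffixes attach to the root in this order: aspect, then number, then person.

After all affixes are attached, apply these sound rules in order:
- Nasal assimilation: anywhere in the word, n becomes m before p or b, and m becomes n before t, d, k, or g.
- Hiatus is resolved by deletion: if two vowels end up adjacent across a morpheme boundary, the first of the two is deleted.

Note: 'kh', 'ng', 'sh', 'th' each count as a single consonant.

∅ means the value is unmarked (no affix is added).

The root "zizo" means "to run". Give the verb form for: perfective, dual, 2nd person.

aspect = perfective: zero marking, form stays zizo.
Attach number dual -u → zizou.
Attach person 2nd person -khu → zizoukhu.
Nasal assimilation: no change.
Apply vowel deletion: zizoukhu → zizukhu.

zizukhu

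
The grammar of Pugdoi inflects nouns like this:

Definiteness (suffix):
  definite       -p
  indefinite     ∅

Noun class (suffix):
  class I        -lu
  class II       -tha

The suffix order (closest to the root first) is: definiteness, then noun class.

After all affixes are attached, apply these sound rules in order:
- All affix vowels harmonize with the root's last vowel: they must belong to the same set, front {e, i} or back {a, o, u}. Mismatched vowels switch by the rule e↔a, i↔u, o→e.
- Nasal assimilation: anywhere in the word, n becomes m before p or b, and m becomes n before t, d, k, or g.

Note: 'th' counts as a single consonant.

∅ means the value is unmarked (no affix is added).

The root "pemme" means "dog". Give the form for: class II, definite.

Attach definiteness definite -p → pemmep.
Attach noun class class II -tha → pemmeptha.
Apply vowel harmony: pemmeptha → pemmepthe.
Nasal assimilation: no change.

pemmepthe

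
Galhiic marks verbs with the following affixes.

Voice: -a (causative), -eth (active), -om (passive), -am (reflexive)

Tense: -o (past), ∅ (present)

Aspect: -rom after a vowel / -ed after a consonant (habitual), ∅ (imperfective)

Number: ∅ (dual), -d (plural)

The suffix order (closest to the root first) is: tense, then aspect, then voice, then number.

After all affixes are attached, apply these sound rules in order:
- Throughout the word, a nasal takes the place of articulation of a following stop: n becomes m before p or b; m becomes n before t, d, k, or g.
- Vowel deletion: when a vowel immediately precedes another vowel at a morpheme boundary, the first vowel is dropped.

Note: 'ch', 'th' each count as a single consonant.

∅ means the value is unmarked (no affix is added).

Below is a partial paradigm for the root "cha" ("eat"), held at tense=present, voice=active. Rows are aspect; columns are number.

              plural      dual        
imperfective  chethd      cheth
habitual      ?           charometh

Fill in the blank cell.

tense = present: zero marking, form stays cha.
Attach aspect habitual -rom (after vowel 'a') → charom.
Attach voice active -eth → charometh.
Attach number plural -d → charomethd.
Nasal assimilation: no change.
Vowel deletion: no change.

charomethd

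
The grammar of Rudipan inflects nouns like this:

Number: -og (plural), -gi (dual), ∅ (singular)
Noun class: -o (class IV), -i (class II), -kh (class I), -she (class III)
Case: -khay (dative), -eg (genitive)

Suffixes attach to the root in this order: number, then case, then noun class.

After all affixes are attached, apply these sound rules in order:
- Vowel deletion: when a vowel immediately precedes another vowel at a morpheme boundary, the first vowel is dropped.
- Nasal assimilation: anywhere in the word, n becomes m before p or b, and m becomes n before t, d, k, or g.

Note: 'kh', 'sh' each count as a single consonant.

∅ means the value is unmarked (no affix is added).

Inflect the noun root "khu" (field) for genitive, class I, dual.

khugegkh

Attach number dual -gi → khugi.
Attach case genitive -eg → khugieg.
Attach noun class class I -kh → khugiegkh.
Apply vowel deletion: khugiegkh → khugegkh.
Nasal assimilation: no change.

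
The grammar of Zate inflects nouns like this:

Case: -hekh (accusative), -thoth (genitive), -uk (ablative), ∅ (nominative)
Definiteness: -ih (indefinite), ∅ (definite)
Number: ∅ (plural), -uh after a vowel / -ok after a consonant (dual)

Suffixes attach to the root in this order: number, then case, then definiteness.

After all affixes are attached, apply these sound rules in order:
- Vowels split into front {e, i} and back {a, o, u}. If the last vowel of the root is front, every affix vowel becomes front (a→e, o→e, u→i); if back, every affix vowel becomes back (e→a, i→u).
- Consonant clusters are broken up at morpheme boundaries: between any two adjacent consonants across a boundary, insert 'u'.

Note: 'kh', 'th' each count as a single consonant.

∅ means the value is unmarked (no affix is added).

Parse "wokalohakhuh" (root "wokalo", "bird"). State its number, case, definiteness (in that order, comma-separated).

plural, accusative, indefinite

Segment: wokalo-hekh-ih.
number: ∅ → plural.
case: -hekh → accusative.
definiteness: -ih → indefinite.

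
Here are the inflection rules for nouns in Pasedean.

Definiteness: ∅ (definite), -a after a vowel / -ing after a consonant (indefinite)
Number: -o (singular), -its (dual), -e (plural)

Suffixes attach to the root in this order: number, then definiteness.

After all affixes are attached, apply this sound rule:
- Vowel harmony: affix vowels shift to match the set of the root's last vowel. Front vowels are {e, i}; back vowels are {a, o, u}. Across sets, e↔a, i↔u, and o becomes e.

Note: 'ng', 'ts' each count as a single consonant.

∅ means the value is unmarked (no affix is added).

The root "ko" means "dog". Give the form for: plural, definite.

koa

Attach number plural -e → koe.
definiteness = definite: zero marking, form stays koe.
Apply vowel harmony: koe → koa.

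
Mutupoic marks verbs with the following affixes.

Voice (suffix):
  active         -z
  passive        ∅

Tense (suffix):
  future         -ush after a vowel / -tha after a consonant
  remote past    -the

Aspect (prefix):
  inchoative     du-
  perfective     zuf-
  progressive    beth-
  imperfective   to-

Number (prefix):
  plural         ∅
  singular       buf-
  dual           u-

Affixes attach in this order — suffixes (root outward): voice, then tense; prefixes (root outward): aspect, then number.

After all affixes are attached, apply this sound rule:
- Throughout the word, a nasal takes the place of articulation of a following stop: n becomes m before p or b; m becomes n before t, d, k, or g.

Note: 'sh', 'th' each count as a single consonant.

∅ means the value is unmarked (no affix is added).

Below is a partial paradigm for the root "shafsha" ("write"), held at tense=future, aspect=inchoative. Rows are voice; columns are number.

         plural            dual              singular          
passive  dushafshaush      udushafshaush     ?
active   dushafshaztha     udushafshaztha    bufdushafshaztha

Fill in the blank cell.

voice = passive: zero marking, form stays shafsha.
Attach tense future -ush (after vowel 'a') → shafshaush.
Attach aspect inchoative du- → dushafshaush.
Attach number singular buf- → bufdushafshaush.
Nasal assimilation: no change.

bufdushafshaush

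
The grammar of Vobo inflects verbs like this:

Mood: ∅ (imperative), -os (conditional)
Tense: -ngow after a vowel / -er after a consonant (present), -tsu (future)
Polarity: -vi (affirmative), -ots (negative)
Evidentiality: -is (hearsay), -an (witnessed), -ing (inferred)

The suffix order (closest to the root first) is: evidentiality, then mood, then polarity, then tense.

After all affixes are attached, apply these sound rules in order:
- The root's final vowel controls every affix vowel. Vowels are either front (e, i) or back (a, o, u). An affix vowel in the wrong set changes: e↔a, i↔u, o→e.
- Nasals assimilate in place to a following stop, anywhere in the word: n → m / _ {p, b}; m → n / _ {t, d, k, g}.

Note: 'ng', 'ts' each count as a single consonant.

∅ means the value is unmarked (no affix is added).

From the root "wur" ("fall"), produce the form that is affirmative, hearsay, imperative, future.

Attach evidentiality hearsay -is → wuris.
mood = imperative: zero marking, form stays wuris.
Attach polarity affirmative -vi → wurisvi.
Attach tense future -tsu → wurisvitsu.
Apply vowel harmony: wurisvitsu → wurusvutsu.
Nasal assimilation: no change.

wurusvutsu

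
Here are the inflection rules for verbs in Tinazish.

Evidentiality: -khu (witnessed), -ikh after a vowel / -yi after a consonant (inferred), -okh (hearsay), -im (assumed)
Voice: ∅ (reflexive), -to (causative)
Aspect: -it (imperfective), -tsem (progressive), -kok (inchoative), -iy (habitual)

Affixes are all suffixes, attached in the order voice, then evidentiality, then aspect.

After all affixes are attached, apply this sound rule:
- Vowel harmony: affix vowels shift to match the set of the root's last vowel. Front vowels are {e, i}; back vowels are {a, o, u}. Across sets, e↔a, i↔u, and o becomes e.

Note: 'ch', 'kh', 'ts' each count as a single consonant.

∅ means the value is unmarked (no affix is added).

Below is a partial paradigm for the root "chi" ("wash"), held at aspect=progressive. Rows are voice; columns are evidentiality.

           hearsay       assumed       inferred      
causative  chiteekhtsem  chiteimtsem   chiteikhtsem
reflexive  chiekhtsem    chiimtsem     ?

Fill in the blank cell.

voice = reflexive: zero marking, form stays chi.
Attach evidentiality inferred -ikh (after vowel 'i') → chiikh.
Attach aspect progressive -tsem → chiikhtsem.
Vowel harmony: no change.

chiikhtsem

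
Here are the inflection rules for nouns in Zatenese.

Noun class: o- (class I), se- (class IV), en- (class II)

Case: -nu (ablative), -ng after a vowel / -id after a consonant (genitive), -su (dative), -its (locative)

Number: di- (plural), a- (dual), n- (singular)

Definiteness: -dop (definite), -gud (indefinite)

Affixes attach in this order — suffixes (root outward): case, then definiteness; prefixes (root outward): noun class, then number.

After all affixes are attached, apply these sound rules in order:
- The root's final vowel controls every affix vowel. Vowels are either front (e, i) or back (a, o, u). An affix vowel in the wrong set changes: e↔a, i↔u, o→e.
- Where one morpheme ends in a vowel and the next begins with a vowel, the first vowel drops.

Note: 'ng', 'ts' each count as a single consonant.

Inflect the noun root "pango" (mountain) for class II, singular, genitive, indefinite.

Attach case genitive -ng (after vowel 'o') → pangong.
Attach noun class class II en- → enpangong.
Attach definiteness indefinite -gud → enpangonggud.
Attach number singular n- → nenpangonggud.
Apply vowel harmony: nenpangonggud → nanpangonggud.
Vowel deletion: no change.

nanpangonggud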